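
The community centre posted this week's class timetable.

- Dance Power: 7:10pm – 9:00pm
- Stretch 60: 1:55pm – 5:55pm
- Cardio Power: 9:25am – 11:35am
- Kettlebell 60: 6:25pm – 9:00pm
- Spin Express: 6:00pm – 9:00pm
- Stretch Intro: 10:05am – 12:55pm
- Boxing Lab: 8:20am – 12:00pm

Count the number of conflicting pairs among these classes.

6

Sorted by start: Boxing Lab, Cardio Power, Stretch Intro, Stretch 60, Spin Express, Kettlebell 60, Dance Power.
Cardio Power starts before Boxing Lab ends → Boxing Lab and Cardio Power overlap.
Stretch Intro starts before Boxing Lab ends → Boxing Lab and Stretch Intro overlap.
Stretch 60 starts after Boxing Lab ends; Boxing Lab is clear from here.
Stretch Intro starts before Cardio Power ends → Cardio Power and Stretch Intro overlap.
Stretch 60 starts after Cardio Power ends; Cardio Power is clear from here.
Stretch 60 starts after Stretch Intro ends; Stretch Intro is clear from here.
Spin Express starts after Stretch 60 ends; Stretch 60 is clear from here.
Kettlebell 60 starts before Spin Express ends → Spin Express and Kettlebell 60 overlap.
Dance Power starts before Spin Express ends → Spin Express and Dance Power overlap.
Dance Power starts before Kettlebell 60 ends → Kettlebell 60 and Dance Power overlap.
Overlapping pairs: Boxing Lab & Cardio Power, Boxing Lab & Stretch Intro, Cardio Power & Stretch Intro, Dance Power & Kettlebell 60, Dance Power & Spin Express, Kettlebell 60 & Spin Express — 6 in total.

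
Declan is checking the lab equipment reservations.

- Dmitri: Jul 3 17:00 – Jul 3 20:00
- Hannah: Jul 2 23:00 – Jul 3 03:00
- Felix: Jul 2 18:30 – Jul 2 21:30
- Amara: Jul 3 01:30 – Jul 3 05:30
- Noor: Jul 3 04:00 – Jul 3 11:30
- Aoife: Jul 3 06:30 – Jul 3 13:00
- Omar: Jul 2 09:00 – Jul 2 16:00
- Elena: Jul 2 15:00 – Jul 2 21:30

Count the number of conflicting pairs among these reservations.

5

Sorted by start: Omar, Elena, Felix, Hannah, Amara, Noor, Aoife, Dmitri.
Elena starts before Omar ends → Omar and Elena overlap.
Felix starts after Omar ends; Omar is clear from here.
Felix starts before Elena ends → Elena and Felix overlap.
Hannah starts after Elena ends; Elena is clear from here.
Hannah starts after Felix ends; Felix is clear from here.
Amara starts before Hannah ends → Hannah and Amara overlap.
Noor starts after Hannah ends; Hannah is clear from here.
Noor starts before Amara ends → Amara and Noor overlap.
Aoife starts after Amara ends; Amara is clear from here.
Aoife starts before Noor ends → Noor and Aoife overlap.
Dmitri starts after Noor ends.
Dmitri starts after Aoife ends.
Overlapping pairs: Amara & Hannah, Amara & Noor, Aoife & Noor, Elena & Felix, Elena & Omar — 5 in total.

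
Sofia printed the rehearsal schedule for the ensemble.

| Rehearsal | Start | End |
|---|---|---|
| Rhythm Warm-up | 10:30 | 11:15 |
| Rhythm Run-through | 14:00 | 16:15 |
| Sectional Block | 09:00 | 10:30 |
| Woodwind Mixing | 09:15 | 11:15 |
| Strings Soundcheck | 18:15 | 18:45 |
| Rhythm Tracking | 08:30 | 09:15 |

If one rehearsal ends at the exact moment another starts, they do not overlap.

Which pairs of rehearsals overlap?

Rhythm Tracking & Sectional Block, Rhythm Warm-up & Woodwind Mixing, Sectional Block & Woodwind Mixing

Sorted by start: Rhythm Tracking, Sectional Block, Woodwind Mixing, Rhythm Warm-up, Rhythm Run-through, Strings Soundcheck.
Sectional Block starts before Rhythm Tracking ends → Rhythm Tracking and Sectional Block overlap.
Woodwind Mixing starts exactly when Rhythm Tracking ends (back-to-back, no overlap), so nothing later overlaps Rhythm Tracking either.
Woodwind Mixing starts before Sectional Block ends → Sectional Block and Woodwind Mixing overlap.
Rhythm Warm-up starts exactly when Sectional Block ends (back-to-back, no overlap), so nothing later overlaps Sectional Block either.
Rhythm Warm-up starts before Woodwind Mixing ends → Woodwind Mixing and Rhythm Warm-up overlap.
Rhythm Run-through starts after Woodwind Mixing ends, so nothing later overlaps Woodwind Mixing either.
Rhythm Run-through starts after Rhythm Warm-up ends, so nothing later overlaps Rhythm Warm-up either.
Strings Soundcheck starts after Rhythm Run-through ends.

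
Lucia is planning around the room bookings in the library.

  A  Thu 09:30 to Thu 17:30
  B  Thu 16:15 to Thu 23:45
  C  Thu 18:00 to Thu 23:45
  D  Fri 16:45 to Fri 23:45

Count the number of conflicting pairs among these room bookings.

Sorted by start: A, B, C, D.
B starts before A ends → A and B overlap.
C starts after A ends, so nothing later overlaps A either.
C starts before B ends → B and C overlap.
D starts after B ends.
D starts after C ends.
Overlapping pairs: A & B, B & C — 2 in total.

2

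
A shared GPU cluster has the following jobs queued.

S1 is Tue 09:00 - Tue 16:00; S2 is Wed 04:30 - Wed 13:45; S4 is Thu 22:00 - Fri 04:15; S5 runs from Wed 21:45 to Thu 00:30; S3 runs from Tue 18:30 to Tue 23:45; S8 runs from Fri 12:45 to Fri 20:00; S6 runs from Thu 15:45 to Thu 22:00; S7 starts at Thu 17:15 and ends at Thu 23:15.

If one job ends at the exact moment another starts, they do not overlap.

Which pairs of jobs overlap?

Sorted by start: S1, S3, S2, S5, S6, S7, S4, S8.
S3 starts after S1 ends, so S1 has no further overlaps.
S2 starts after S3 ends, so S3 has no further overlaps.
S5 starts after S2 ends, so S2 has no further overlaps.
S6 starts after S5 ends, so S5 has no further overlaps.
S7 starts before S6 ends → S6 and S7 overlap.
S4 starts exactly when S6 ends (back-to-back, no overlap), so S6 has no further overlaps.
S4 starts before S7 ends → S7 and S4 overlap.
S8 starts after S7 ends.
S8 starts after S4 ends.

S4 & S7, S6 & S7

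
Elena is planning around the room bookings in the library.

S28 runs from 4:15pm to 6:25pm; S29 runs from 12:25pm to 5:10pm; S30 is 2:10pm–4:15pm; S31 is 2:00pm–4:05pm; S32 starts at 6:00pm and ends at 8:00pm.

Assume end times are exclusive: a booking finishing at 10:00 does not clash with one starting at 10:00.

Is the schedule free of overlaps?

Sorted by start: S29, S31, S30, S28, S32.
S31 starts before S29 ends → S29 and S31 overlap.
That's a conflict, so the schedule is not conflict-free.

No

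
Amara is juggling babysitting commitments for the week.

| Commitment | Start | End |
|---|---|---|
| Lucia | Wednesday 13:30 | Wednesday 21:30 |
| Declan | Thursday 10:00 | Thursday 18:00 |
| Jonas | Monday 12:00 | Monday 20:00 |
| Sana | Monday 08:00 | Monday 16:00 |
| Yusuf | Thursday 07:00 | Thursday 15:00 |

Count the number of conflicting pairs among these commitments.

2

Check each pair: they overlap iff neither finishes before the other starts.
Sorted by start: Sana, Jonas, Lucia, Yusuf, Declan.
Jonas starts before Sana ends → Sana and Jonas overlap.
Lucia starts after Sana ends — done with Sana.
Lucia starts after Jonas ends — done with Jonas.
Yusuf starts after Lucia ends — done with Lucia.
Declan starts before Yusuf ends → Yusuf and Declan overlap.
Overlapping pairs: Declan & Yusuf, Jonas & Sana — 2 in total.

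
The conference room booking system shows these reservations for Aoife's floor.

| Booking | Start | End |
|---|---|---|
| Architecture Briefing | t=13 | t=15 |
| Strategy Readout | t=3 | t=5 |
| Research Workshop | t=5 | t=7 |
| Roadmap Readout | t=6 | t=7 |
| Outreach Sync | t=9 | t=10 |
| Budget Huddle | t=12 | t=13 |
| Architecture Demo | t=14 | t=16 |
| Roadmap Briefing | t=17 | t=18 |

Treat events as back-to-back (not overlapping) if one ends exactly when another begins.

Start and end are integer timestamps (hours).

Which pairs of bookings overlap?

Two intervals overlap when each starts before the other ends.
Sorted by start: Strategy Readout, Research Workshop, Roadmap Readout, Outreach Sync, Budget Huddle, Architecture Briefing, Architecture Demo, Roadmap Briefing.
Research Workshop starts exactly when Strategy Readout ends (back-to-back, no overlap), so nothing later overlaps Strategy Readout either.
Roadmap Readout starts before Research Workshop ends → Research Workshop and Roadmap Readout overlap.
Outreach Sync starts after Research Workshop ends, so nothing later overlaps Research Workshop either.
Outreach Sync starts after Roadmap Readout ends, so nothing later overlaps Roadmap Readout either.
Budget Huddle starts after Outreach Sync ends, so nothing later overlaps Outreach Sync either.
Architecture Briefing starts exactly when Budget Huddle ends (back-to-back, no overlap), so nothing later overlaps Budget Huddle either.
Architecture Demo starts before Architecture Briefing ends → Architecture Briefing and Architecture Demo overlap.
Roadmap Briefing starts after Architecture Briefing ends.
Roadmap Briefing starts after Architecture Demo ends.

Architecture Briefing & Architecture Demo, Research Workshop & Roadmap Readout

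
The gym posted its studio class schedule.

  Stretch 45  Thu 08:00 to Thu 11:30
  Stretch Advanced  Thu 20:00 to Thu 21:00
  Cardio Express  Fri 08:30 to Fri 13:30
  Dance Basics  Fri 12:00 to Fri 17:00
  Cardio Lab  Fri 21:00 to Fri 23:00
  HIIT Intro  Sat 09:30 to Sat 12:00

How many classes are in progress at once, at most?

2

Walk through starts and ends in time order (an end at T is processed before a start at T):
Thu 08:00 start Stretch 45 → 1
Thu 11:30 end Stretch 45 → 0
Thu 20:00 start Stretch Advanced → 1
Thu 21:00 end Stretch Advanced → 0
Fri 08:30 start Cardio Express → 1
Fri 12:00 start Dance Basics → 2
Fri 13:30 end Cardio Express → 1
Fri 17:00 end Dance Basics → 0
Fri 21:00 start Cardio Lab → 1
Fri 23:00 end Cardio Lab → 0
Sat 09:30 start HIIT Intro → 1
Sat 12:00 end HIIT Intro → 0
Peak is 2, at Fri 12:00 (Cardio Express, Dance Basics).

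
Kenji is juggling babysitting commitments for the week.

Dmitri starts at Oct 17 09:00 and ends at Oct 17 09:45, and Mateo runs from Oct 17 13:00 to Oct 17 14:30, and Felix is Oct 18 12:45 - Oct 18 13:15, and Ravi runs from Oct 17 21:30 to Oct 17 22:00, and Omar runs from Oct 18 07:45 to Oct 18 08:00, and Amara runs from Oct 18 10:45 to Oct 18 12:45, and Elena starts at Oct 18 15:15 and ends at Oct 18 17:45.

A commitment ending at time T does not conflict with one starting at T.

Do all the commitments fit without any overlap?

Yes

Sorted by start: Dmitri, Mateo, Ravi, Omar, Amara, Felix, Elena.
Mateo starts after Dmitri ends, so Dmitri has no further overlaps.
Ravi starts after Mateo ends, so Mateo has no further overlaps.
Omar starts after Ravi ends, so Ravi has no further overlaps.
Amara starts after Omar ends, so Omar has no further overlaps.
Felix starts exactly when Amara ends (back-to-back, no overlap), so Amara has no further overlaps.
Elena starts after Felix ends.
Every pair is clear; the schedule has no overlaps.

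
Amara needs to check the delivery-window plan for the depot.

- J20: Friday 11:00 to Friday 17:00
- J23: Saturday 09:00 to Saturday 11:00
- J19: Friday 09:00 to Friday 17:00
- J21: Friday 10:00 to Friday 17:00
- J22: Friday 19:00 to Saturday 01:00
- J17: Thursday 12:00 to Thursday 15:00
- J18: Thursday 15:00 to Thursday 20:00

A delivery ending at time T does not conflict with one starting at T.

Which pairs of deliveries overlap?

J19 & J20, J19 & J21, J20 & J21

Two intervals overlap when each starts before the other ends.
Sorted by start: J17, J18, J19, J21, J20, J22, J23.
J18 starts exactly when J17 ends (back-to-back, no overlap), so nothing later overlaps J17 either.
J19 starts after J18 ends, so nothing later overlaps J18 either.
J21 starts before J19 ends → J19 and J21 overlap.
J20 starts before J19 ends → J19 and J20 overlap.
J22 starts after J19 ends, so nothing later overlaps J19 either.
J20 starts before J21 ends → J21 and J20 overlap.
J22 starts after J21 ends, so nothing later overlaps J21 either.
J22 starts after J20 ends, so nothing later overlaps J20 either.
J23 starts after J22 ends.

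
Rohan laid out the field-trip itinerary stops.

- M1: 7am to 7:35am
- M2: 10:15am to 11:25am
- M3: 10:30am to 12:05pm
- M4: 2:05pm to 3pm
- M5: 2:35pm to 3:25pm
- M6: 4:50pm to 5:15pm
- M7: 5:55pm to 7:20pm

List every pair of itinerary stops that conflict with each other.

Two intervals overlap when each starts before the other ends.
Sorted by start: M1, M2, M3, M4, M5, M6, M7.
M2 starts after M1 ends; M1 is clear from here.
M3 starts before M2 ends → M2 and M3 overlap.
M4 starts after M2 ends; M2 is clear from here.
M4 starts after M3 ends; M3 is clear from here.
M5 starts before M4 ends → M4 and M5 overlap.
M6 starts after M4 ends; M4 is clear from here.
M6 starts after M5 ends; M5 is clear from here.
M7 starts after M6 ends.

M2 & M3, M4 & M5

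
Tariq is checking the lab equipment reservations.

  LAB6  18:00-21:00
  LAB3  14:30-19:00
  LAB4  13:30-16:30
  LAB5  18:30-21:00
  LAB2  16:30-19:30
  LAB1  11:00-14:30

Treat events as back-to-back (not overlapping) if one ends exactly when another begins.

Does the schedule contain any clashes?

Sorted by start: LAB1, LAB4, LAB3, LAB2, LAB6, LAB5.
LAB4 starts before LAB1 ends → LAB1 and LAB4 overlap.
That's a conflict, so the schedule is not conflict-free.

Yes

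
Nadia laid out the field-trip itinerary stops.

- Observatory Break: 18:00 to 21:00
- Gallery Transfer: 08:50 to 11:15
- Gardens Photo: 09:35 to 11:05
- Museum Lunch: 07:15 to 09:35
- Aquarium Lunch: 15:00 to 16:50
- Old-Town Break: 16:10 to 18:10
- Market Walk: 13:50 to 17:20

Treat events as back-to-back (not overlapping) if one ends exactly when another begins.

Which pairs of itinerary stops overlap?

Aquarium Lunch & Market Walk, Aquarium Lunch & Old-Town Break, Gallery Transfer & Gardens Photo, Gallery Transfer & Museum Lunch, Market Walk & Old-Town Break, Observatory Break & Old-Town Break

Two intervals overlap when each starts before the other ends.
Sorted by start: Museum Lunch, Gallery Transfer, Gardens Photo, Market Walk, Aquarium Lunch, Old-Town Break, Observatory Break.
Gallery Transfer starts before Museum Lunch ends → Museum Lunch and Gallery Transfer overlap.
Gardens Photo starts exactly when Museum Lunch ends (back-to-back, no overlap), so nothing later overlaps Museum Lunch either.
Gardens Photo starts before Gallery Transfer ends → Gallery Transfer and Gardens Photo overlap.
Market Walk starts after Gallery Transfer ends, so nothing later overlaps Gallery Transfer either.
Market Walk starts after Gardens Photo ends, so nothing later overlaps Gardens Photo either.
Aquarium Lunch starts before Market Walk ends → Market Walk and Aquarium Lunch overlap.
Old-Town Break starts before Market Walk ends → Market Walk and Old-Town Break overlap.
Observatory Break starts after Market Walk ends.
Old-Town Break starts before Aquarium Lunch ends → Aquarium Lunch and Old-Town Break overlap.
Observatory Break starts after Aquarium Lunch ends.
Observatory Break starts before Old-Town Break ends → Old-Town Break and Observatory Break overlap.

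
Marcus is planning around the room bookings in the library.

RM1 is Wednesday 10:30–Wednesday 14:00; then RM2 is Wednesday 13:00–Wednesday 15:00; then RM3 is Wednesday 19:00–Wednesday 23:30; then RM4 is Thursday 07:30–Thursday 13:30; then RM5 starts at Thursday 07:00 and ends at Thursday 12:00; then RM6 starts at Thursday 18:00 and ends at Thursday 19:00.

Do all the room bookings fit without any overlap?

No

Sorted by start: RM1, RM2, RM3, RM5, RM4, RM6.
RM2 starts before RM1 ends → RM1 and RM2 overlap.
That's a conflict, so the schedule is not conflict-free.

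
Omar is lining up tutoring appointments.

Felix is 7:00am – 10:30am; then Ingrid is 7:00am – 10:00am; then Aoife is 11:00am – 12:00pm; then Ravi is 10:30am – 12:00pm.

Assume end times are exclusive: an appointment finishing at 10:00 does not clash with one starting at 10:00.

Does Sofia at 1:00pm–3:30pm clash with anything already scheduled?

Felix: ends 10:30am at or before Sofia starts 1:00pm → clear.
Ingrid: ends 10:00am at or before Sofia starts 1:00pm → clear.
Ravi: ends 12:00pm at or before Sofia starts 1:00pm → clear.
Aoife: ends 12:00pm at or before Sofia starts 1:00pm → clear.

No — it doesn't clash with anything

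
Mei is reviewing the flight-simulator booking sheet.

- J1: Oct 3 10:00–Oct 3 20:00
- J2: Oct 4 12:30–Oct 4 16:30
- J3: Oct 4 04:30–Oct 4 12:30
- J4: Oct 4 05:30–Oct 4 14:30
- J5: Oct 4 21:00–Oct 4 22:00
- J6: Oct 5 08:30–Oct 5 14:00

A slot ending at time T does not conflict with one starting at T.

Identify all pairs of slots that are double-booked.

J2 & J4, J3 & J4

Sorted by start: J1, J3, J4, J2, J5, J6.
J3 starts after J1 ends, so J1 has no further overlaps.
J4 starts before J3 ends → J3 and J4 overlap.
J2 starts exactly when J3 ends (back-to-back, no overlap), so J3 has no further overlaps.
J2 starts before J4 ends → J4 and J2 overlap.
J5 starts after J4 ends, so J4 has no further overlaps.
J5 starts after J2 ends, so J2 has no further overlaps.
J6 starts after J5 ends.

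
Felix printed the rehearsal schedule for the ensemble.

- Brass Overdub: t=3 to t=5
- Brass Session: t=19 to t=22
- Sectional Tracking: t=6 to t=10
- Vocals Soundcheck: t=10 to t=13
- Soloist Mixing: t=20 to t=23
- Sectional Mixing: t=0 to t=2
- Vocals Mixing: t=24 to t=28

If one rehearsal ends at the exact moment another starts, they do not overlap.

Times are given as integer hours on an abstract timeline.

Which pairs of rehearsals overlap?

Sorted by start: Sectional Mixing, Brass Overdub, Sectional Tracking, Vocals Soundcheck, Brass Session, Soloist Mixing, Vocals Mixing.
Brass Overdub starts after Sectional Mixing ends, so nothing later overlaps Sectional Mixing either.
Sectional Tracking starts after Brass Overdub ends, so nothing later overlaps Brass Overdub either.
Vocals Soundcheck starts exactly when Sectional Tracking ends (back-to-back, no overlap), so nothing later overlaps Sectional Tracking either.
Brass Session starts after Vocals Soundcheck ends, so nothing later overlaps Vocals Soundcheck either.
Soloist Mixing starts before Brass Session ends → Brass Session and Soloist Mixing overlap.
Vocals Mixing starts after Brass Session ends.
Vocals Mixing starts after Soloist Mixing ends.

Brass Session & Soloist Mixing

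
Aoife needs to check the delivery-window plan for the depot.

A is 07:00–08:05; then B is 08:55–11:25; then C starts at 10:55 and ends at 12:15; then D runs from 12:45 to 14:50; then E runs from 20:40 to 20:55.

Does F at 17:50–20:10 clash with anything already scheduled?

No — it doesn't clash with anything

A: ends 08:05 at or before F starts 17:50 → clear.
B: ends 11:25 at or before F starts 17:50 → clear.
C: ends 12:15 at or before F starts 17:50 → clear.
D: ends 14:50 at or before F starts 17:50 → clear.
E: starts 20:40 at or after F ends 20:10 → clear.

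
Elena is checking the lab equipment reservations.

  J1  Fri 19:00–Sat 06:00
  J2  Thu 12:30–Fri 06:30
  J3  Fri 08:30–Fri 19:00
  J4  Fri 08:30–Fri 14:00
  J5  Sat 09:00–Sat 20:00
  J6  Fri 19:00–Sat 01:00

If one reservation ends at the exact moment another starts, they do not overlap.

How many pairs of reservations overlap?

2

Sorted by start: J2, J3, J4, J1, J6, J5.
J3 starts after J2 ends — done with J2.
J4 starts before J3 ends → J3 and J4 overlap.
J1 starts exactly when J3 ends (back-to-back, no overlap) — done with J3.
J1 starts after J4 ends — done with J4.
J6 starts before J1 ends → J1 and J6 overlap.
J5 starts after J1 ends.
J5 starts after J6 ends.
Overlapping pairs: J1 & J6, J3 & J4 — 2 in total.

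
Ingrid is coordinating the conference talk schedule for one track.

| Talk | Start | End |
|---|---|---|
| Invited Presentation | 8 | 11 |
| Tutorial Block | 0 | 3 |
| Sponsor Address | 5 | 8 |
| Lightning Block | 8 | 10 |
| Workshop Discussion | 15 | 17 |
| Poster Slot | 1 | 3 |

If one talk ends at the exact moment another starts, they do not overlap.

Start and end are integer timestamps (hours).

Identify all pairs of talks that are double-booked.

Sorted by start: Tutorial Block, Poster Slot, Sponsor Address, Lightning Block, Invited Presentation, Workshop Discussion.
Poster Slot starts before Tutorial Block ends → Tutorial Block and Poster Slot overlap.
Sponsor Address starts after Tutorial Block ends, so Tutorial Block has no further overlaps.
Sponsor Address starts after Poster Slot ends, so Poster Slot has no further overlaps.
Lightning Block starts exactly when Sponsor Address ends (back-to-back, no overlap), so Sponsor Address has no further overlaps.
Invited Presentation starts before Lightning Block ends → Lightning Block and Invited Presentation overlap.
Workshop Discussion starts after Lightning Block ends.
Workshop Discussion starts after Invited Presentation ends.

Invited Presentation & Lightning Block, Poster Slot & Tutorial Block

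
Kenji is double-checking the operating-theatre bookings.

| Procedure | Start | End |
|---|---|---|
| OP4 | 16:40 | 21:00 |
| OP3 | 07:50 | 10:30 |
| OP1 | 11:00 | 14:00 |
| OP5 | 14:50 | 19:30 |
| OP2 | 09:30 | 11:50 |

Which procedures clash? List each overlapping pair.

Sorted by start: OP3, OP2, OP1, OP5, OP4.
OP2 starts before OP3 ends → OP3 and OP2 overlap.
OP1 starts after OP3 ends, so OP3 has no further overlaps.
OP1 starts before OP2 ends → OP2 and OP1 overlap.
OP5 starts after OP2 ends, so OP2 has no further overlaps.
OP5 starts after OP1 ends, so OP1 has no further overlaps.
OP4 starts before OP5 ends → OP5 and OP4 overlap.

OP1 & OP2, OP2 & OP3, OP4 & OP5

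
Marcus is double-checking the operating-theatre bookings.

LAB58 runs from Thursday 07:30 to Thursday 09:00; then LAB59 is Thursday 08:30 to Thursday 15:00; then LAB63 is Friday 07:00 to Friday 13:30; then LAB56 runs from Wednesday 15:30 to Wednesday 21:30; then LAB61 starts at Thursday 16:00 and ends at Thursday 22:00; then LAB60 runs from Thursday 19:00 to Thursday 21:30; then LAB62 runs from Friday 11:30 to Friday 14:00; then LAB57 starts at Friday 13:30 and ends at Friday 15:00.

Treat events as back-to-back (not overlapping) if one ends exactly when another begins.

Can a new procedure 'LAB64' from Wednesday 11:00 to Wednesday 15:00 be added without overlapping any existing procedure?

LAB56: starts Wednesday 15:30 at or after LAB64 ends Wednesday 15:00 → clear.
LAB58: starts Thursday 07:30 at or after LAB64 ends Wednesday 15:00 → clear.
LAB59: starts Thursday 08:30 at or after LAB64 ends Wednesday 15:00 → clear.
LAB61: starts Thursday 16:00 at or after LAB64 ends Wednesday 15:00 → clear.
LAB60: starts Thursday 19:00 at or after LAB64 ends Wednesday 15:00 → clear.
LAB63: starts Friday 07:00 at or after LAB64 ends Wednesday 15:00 → clear.
LAB62: starts Friday 11:30 at or after LAB64 ends Wednesday 15:00 → clear.
LAB57: starts Friday 13:30 at or after LAB64 ends Wednesday 15:00 → clear.

Yes — the slot is free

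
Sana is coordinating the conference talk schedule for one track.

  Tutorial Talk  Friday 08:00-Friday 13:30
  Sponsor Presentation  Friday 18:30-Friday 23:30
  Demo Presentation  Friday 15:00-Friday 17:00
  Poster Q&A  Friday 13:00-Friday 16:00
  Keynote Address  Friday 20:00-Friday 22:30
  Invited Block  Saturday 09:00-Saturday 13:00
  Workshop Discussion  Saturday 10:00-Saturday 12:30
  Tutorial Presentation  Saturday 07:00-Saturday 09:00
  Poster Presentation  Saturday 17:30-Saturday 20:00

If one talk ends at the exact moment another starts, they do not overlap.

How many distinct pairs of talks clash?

Sorted by start: Tutorial Talk, Poster Q&A, Demo Presentation, Sponsor Presentation, Keynote Address, Tutorial Presentation, Invited Block, Workshop Discussion, Poster Presentation.
Poster Q&A starts before Tutorial Talk ends → Tutorial Talk and Poster Q&A overlap.
Demo Presentation starts after Tutorial Talk ends, so Tutorial Talk has no further overlaps.
Demo Presentation starts before Poster Q&A ends → Poster Q&A and Demo Presentation overlap.
Sponsor Presentation starts after Poster Q&A ends, so Poster Q&A has no further overlaps.
Sponsor Presentation starts after Demo Presentation ends, so Demo Presentation has no further overlaps.
Keynote Address starts before Sponsor Presentation ends → Sponsor Presentation and Keynote Address overlap.
Tutorial Presentation starts after Sponsor Presentation ends, so Sponsor Presentation has no further overlaps.
Tutorial Presentation starts after Keynote Address ends, so Keynote Address has no further overlaps.
Invited Block starts exactly when Tutorial Presentation ends (back-to-back, no overlap), so Tutorial Presentation has no further overlaps.
Workshop Discussion starts before Invited Block ends → Invited Block and Workshop Discussion overlap.
Poster Presentation starts after Invited Block ends.
Poster Presentation starts after Workshop Discussion ends.
Overlapping pairs: Demo Presentation & Poster Q&A, Invited Block & Workshop Discussion, Keynote Address & Sponsor Presentation, Poster Q&A & Tutorial Talk — 4 in total.

4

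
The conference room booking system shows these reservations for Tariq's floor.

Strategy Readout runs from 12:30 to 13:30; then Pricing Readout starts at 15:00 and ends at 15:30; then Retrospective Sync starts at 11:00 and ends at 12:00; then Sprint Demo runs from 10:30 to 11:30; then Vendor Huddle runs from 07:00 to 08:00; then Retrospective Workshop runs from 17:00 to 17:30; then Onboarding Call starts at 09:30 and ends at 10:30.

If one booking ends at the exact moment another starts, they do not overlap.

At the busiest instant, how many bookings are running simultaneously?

Walk through starts and ends in time order (an end at T is processed before a start at T):
07:00 start Vendor Huddle → 1
08:00 end Vendor Huddle → 0
09:30 start Onboarding Call → 1
10:30 end Onboarding Call → 0
10:30 start Sprint Demo → 1
11:00 start Retrospective Sync → 2
11:30 end Sprint Demo → 1
12:00 end Retrospective Sync → 0
12:30 start Strategy Readout → 1
13:30 end Strategy Readout → 0
15:00 start Pricing Readout → 1
15:30 end Pricing Readout → 0
17:00 start Retrospective Workshop → 1
17:30 end Retrospective Workshop → 0
Peak is 2, at 11:00 (Retrospective Sync, Sprint Demo).

2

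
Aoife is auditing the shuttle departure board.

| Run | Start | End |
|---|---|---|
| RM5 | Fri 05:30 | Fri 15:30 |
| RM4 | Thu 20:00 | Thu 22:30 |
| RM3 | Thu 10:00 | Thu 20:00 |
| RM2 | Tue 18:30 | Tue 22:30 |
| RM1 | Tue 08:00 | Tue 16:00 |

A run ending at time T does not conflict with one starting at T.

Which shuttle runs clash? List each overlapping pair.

Sorted by start: RM1, RM2, RM3, RM4, RM5.
RM2 starts after RM1 ends — done with RM1.
RM3 starts after RM2 ends — done with RM2.
RM4 starts exactly when RM3 ends (back-to-back, no overlap) — done with RM3.
RM5 starts after RM4 ends.

none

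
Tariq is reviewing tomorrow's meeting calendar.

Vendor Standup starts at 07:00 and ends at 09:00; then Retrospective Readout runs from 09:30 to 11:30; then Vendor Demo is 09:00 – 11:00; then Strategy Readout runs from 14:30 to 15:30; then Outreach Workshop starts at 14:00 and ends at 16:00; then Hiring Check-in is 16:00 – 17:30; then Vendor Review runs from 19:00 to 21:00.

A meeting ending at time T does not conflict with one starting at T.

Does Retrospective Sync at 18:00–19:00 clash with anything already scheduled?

Vendor Standup: ends 09:00 at or before Retrospective Sync starts 18:00 → clear.
Vendor Demo: ends 11:00 at or before Retrospective Sync starts 18:00 → clear.
Retrospective Readout: ends 11:30 at or before Retrospective Sync starts 18:00 → clear.
Outreach Workshop: ends 16:00 at or before Retrospective Sync starts 18:00 → clear.
Strategy Readout: ends 15:30 at or before Retrospective Sync starts 18:00 → clear.
Hiring Check-in: ends 17:30 at or before Retrospective Sync starts 18:00 → clear.
Vendor Review: starts 19:00 at or after Retrospective Sync ends 19:00 → clear.

No — it doesn't clash with anything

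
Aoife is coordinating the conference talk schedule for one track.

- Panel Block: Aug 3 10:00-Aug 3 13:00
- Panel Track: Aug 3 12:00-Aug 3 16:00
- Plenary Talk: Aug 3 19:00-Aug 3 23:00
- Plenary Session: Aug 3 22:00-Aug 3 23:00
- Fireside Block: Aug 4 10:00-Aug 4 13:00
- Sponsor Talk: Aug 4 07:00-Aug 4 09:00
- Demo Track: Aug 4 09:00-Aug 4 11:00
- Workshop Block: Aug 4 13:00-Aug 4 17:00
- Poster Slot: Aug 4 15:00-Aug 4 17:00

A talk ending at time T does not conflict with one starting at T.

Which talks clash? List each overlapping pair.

Demo Track & Fireside Block, Panel Block & Panel Track, Plenary Session & Plenary Talk, Poster Slot & Workshop Block

Sorted by start: Panel Block, Panel Track, Plenary Talk, Plenary Session, Sponsor Talk, Demo Track, Fireside Block, Workshop Block, Poster Slot.
Panel Track starts before Panel Block ends → Panel Block and Panel Track overlap.
Plenary Talk starts after Panel Block ends, so nothing later overlaps Panel Block either.
Plenary Talk starts after Panel Track ends, so nothing later overlaps Panel Track either.
Plenary Session starts before Plenary Talk ends → Plenary Talk and Plenary Session overlap.
Sponsor Talk starts after Plenary Talk ends, so nothing later overlaps Plenary Talk either.
Sponsor Talk starts after Plenary Session ends, so nothing later overlaps Plenary Session either.
Demo Track starts exactly when Sponsor Talk ends (back-to-back, no overlap), so nothing later overlaps Sponsor Talk either.
Fireside Block starts before Demo Track ends → Demo Track and Fireside Block overlap.
Workshop Block starts after Demo Track ends, so nothing later overlaps Demo Track either.
Workshop Block starts exactly when Fireside Block ends (back-to-back, no overlap), so nothing later overlaps Fireside Block either.
Poster Slot starts before Workshop Block ends → Workshop Block and Poster Slot overlap.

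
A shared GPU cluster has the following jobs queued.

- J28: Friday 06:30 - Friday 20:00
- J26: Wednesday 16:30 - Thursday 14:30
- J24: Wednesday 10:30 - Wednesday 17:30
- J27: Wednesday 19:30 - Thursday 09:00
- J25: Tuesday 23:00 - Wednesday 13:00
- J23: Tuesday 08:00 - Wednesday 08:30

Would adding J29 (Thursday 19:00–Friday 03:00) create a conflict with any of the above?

No — it doesn't clash with anything

J23: ends Wednesday 08:30 at or before J29 starts Thursday 19:00 → clear.
J25: ends Wednesday 13:00 at or before J29 starts Thursday 19:00 → clear.
J24: ends Wednesday 17:30 at or before J29 starts Thursday 19:00 → clear.
J26: ends Thursday 14:30 at or before J29 starts Thursday 19:00 → clear.
J27: ends Thursday 09:00 at or before J29 starts Thursday 19:00 → clear.
J28: starts Friday 06:30 at or after J29 ends Friday 03:00 → clear.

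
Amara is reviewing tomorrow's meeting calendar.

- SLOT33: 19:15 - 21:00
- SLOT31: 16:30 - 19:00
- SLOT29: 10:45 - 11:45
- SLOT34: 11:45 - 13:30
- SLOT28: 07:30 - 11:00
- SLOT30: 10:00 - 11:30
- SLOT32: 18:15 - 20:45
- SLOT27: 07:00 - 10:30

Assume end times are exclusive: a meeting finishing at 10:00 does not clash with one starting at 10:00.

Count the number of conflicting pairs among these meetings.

7

Two intervals overlap when each starts before the other ends.
Sorted by start: SLOT27, SLOT28, SLOT30, SLOT29, SLOT34, SLOT31, SLOT32, SLOT33.
SLOT28 starts before SLOT27 ends → SLOT27 and SLOT28 overlap.
SLOT30 starts before SLOT27 ends → SLOT27 and SLOT30 overlap.
SLOT29 starts after SLOT27 ends; SLOT27 is clear from here.
SLOT30 starts before SLOT28 ends → SLOT28 and SLOT30 overlap.
SLOT29 starts before SLOT28 ends → SLOT28 and SLOT29 overlap.
SLOT34 starts after SLOT28 ends; SLOT28 is clear from here.
SLOT29 starts before SLOT30 ends → SLOT30 and SLOT29 overlap.
SLOT34 starts after SLOT30 ends; SLOT30 is clear from here.
SLOT34 starts exactly when SLOT29 ends (back-to-back, no overlap); SLOT29 is clear from here.
SLOT31 starts after SLOT34 ends; SLOT34 is clear from here.
SLOT32 starts before SLOT31 ends → SLOT31 and SLOT32 overlap.
SLOT33 starts after SLOT31 ends.
SLOT33 starts before SLOT32 ends → SLOT32 and SLOT33 overlap.
Overlapping pairs: SLOT27 & SLOT28, SLOT27 & SLOT30, SLOT28 & SLOT29, SLOT28 & SLOT30, SLOT29 & SLOT30, SLOT31 & SLOT32, SLOT32 & SLOT33 — 7 in total.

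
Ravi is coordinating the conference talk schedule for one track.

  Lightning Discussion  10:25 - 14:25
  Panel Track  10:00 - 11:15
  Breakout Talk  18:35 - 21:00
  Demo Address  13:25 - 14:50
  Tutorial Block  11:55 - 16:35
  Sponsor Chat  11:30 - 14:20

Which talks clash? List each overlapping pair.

Sorted by start: Panel Track, Lightning Discussion, Sponsor Chat, Tutorial Block, Demo Address, Breakout Talk.
Lightning Discussion starts before Panel Track ends → Panel Track and Lightning Discussion overlap.
Sponsor Chat starts after Panel Track ends, so Panel Track has no further overlaps.
Sponsor Chat starts before Lightning Discussion ends → Lightning Discussion and Sponsor Chat overlap.
Tutorial Block starts before Lightning Discussion ends → Lightning Discussion and Tutorial Block overlap.
Demo Address starts before Lightning Discussion ends → Lightning Discussion and Demo Address overlap.
Breakout Talk starts after Lightning Discussion ends.
Tutorial Block starts before Sponsor Chat ends → Sponsor Chat and Tutorial Block overlap.
Demo Address starts before Sponsor Chat ends → Sponsor Chat and Demo Address overlap.
Breakout Talk starts after Sponsor Chat ends.
Demo Address starts before Tutorial Block ends → Tutorial Block and Demo Address overlap.
Breakout Talk starts after Tutorial Block ends.
Breakout Talk starts after Demo Address ends.

Demo Address & Lightning Discussion, Demo Address & Sponsor Chat, Demo Address & Tutorial Block, Lightning Discussion & Panel Track, Lightning Discussion & Sponsor Chat, Lightning Discussion & Tutorial Block, Sponsor Chat & Tutorial Block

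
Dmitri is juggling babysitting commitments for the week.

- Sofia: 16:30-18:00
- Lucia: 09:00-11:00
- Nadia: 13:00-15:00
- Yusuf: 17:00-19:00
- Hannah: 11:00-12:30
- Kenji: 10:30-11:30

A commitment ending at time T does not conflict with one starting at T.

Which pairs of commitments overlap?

Hannah & Kenji, Kenji & Lucia, Sofia & Yusuf

Sorted by start: Lucia, Kenji, Hannah, Nadia, Sofia, Yusuf.
Kenji starts before Lucia ends → Lucia and Kenji overlap.
Hannah starts exactly when Lucia ends (back-to-back, no overlap) — done with Lucia.
Hannah starts before Kenji ends → Kenji and Hannah overlap.
Nadia starts after Kenji ends — done with Kenji.
Nadia starts after Hannah ends — done with Hannah.
Sofia starts after Nadia ends — done with Nadia.
Yusuf starts before Sofia ends → Sofia and Yusuf overlap.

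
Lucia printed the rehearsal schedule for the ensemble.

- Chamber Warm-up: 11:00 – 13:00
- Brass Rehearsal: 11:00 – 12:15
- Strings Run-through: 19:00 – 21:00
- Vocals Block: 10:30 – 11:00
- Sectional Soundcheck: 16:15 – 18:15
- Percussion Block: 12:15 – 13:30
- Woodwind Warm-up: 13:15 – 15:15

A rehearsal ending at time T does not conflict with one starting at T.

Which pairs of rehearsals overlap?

Sorted by start: Vocals Block, Chamber Warm-up, Brass Rehearsal, Percussion Block, Woodwind Warm-up, Sectional Soundcheck, Strings Run-through.
Chamber Warm-up starts exactly when Vocals Block ends (back-to-back, no overlap), so nothing later overlaps Vocals Block either.
Brass Rehearsal starts before Chamber Warm-up ends → Chamber Warm-up and Brass Rehearsal overlap.
Percussion Block starts before Chamber Warm-up ends → Chamber Warm-up and Percussion Block overlap.
Woodwind Warm-up starts after Chamber Warm-up ends, so nothing later overlaps Chamber Warm-up either.
Percussion Block starts exactly when Brass Rehearsal ends (back-to-back, no overlap), so nothing later overlaps Brass Rehearsal either.
Woodwind Warm-up starts before Percussion Block ends → Percussion Block and Woodwind Warm-up overlap.
Sectional Soundcheck starts after Percussion Block ends, so nothing later overlaps Percussion Block either.
Sectional Soundcheck starts after Woodwind Warm-up ends, so nothing later overlaps Woodwind Warm-up either.
Strings Run-through starts after Sectional Soundcheck ends.

Brass Rehearsal & Chamber Warm-up, Chamber Warm-up & Percussion Block, Percussion Block & Woodwind Warm-up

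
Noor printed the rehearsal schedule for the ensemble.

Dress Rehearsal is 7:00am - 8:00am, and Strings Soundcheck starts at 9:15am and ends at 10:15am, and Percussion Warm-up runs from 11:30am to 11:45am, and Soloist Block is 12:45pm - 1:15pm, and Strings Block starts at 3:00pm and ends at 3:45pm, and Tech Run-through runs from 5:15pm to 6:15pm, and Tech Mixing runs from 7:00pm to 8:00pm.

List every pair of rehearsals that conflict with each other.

no overlapping pairs

Check each pair: they overlap iff neither finishes before the other starts.
Sorted by start: Dress Rehearsal, Strings Soundcheck, Percussion Warm-up, Soloist Block, Strings Block, Tech Run-through, Tech Mixing.
Strings Soundcheck starts after Dress Rehearsal ends; Dress Rehearsal is clear from here.
Percussion Warm-up starts after Strings Soundcheck ends; Strings Soundcheck is clear from here.
Soloist Block starts after Percussion Warm-up ends; Percussion Warm-up is clear from here.
Strings Block starts after Soloist Block ends; Soloist Block is clear from here.
Tech Run-through starts after Strings Block ends; Strings Block is clear from here.
Tech Mixing starts after Tech Run-through ends.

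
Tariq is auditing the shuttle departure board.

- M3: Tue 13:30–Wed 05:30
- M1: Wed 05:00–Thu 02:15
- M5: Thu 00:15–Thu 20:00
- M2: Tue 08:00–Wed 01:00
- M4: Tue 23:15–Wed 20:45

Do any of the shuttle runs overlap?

Yes

Sorted by start: M2, M3, M4, M1, M5.
M3 starts before M2 ends → M2 and M3 overlap.
That's a conflict, so the schedule is not conflict-free.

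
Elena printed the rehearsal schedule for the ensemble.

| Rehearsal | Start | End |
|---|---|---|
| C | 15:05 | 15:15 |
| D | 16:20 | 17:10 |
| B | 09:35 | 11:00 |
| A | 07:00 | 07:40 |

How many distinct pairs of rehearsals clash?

0

Sorted by start: A, B, C, D.
B starts after A ends — done with A.
C starts after B ends — done with B.
D starts after C ends.
No pair overlaps.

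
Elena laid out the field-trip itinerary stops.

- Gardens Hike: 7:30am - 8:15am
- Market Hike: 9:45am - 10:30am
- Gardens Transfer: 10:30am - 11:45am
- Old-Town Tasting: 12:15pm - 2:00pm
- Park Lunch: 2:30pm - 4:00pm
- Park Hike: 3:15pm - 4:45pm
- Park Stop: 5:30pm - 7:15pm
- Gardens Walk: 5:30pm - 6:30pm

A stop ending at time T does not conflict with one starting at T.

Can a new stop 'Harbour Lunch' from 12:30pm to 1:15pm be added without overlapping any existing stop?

No — it overlaps Old-Town Tasting

Gardens Hike: ends 8:15am at or before Harbour Lunch starts 12:30pm → clear.
Market Hike: ends 10:30am at or before Harbour Lunch starts 12:30pm → clear.
Gardens Transfer: ends 11:45am at or before Harbour Lunch starts 12:30pm → clear.
Old-Town Tasting: starts 12:15pm before Harbour Lunch ends 1:15pm, and ends 2:00pm after Harbour Lunch starts 12:30pm → overlap.
Park Lunch: starts 2:30pm at or after Harbour Lunch ends 1:15pm → clear.
Park Hike: starts 3:15pm at or after Harbour Lunch ends 1:15pm → clear.
Park Stop: starts 5:30pm at or after Harbour Lunch ends 1:15pm → clear.
Gardens Walk: starts 5:30pm at or after Harbour Lunch ends 1:15pm → clear.
Harbour Lunch overlaps Old-Town Tasting.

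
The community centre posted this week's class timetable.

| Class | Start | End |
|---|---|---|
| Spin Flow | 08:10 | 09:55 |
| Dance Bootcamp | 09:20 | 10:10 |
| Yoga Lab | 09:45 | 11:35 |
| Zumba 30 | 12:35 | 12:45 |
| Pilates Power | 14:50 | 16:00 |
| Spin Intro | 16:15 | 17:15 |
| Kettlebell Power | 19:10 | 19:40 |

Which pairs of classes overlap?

Dance Bootcamp & Spin Flow, Dance Bootcamp & Yoga Lab, Spin Flow & Yoga Lab

Two intervals overlap when each starts before the other ends.
Sorted by start: Spin Flow, Dance Bootcamp, Yoga Lab, Zumba 30, Pilates Power, Spin Intro, Kettlebell Power.
Dance Bootcamp starts before Spin Flow ends → Spin Flow and Dance Bootcamp overlap.
Yoga Lab starts before Spin Flow ends → Spin Flow and Yoga Lab overlap.
Zumba 30 starts after Spin Flow ends, so nothing later overlaps Spin Flow either.
Yoga Lab starts before Dance Bootcamp ends → Dance Bootcamp and Yoga Lab overlap.
Zumba 30 starts after Dance Bootcamp ends, so nothing later overlaps Dance Bootcamp either.
Zumba 30 starts after Yoga Lab ends, so nothing later overlaps Yoga Lab either.
Pilates Power starts after Zumba 30 ends, so nothing later overlaps Zumba 30 either.
Spin Intro starts after Pilates Power ends, so nothing later overlaps Pilates Power either.
Kettlebell Power starts after Spin Intro ends.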